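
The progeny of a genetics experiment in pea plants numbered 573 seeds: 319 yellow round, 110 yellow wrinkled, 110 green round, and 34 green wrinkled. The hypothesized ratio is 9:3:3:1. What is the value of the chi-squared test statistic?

0.248

The 9:3:3:1 ratio has 16 parts, so with N = 573 the expected counts are:
  yellow round: 573 × 9/16 = 322.3125
  yellow wrinkled: 573 × 3/16 = 107.4375
  green round: 573 × 3/16 = 107.4375
  green wrinkled: 573 × 1/16 = 35.8125
χ² = Σ (O − E)² / E
  yellow round: (319 − 322.3125)² / 322.3125 = 0.0340
  yellow wrinkled: (110 − 107.4375)² / 107.4375 = 0.0611
  green round: (110 − 107.4375)² / 107.4375 = 0.0611
  green wrinkled: (34 − 35.8125)² / 35.8125 = 0.0917
χ² = 0.0340 + 0.0611 + 0.0611 + 0.0917 = 0.2479 ≈ 0.248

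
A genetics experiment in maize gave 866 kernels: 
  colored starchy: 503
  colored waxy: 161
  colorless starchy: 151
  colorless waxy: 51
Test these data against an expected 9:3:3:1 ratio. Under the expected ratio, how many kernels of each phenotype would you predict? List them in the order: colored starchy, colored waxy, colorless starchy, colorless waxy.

487.125, 162.375, 162.375, 54.125

Total ratio parts = 16. Expected numbers out of 866:
  colored starchy: 866 × 9/16 = 487.125
  colored waxy: 866 × 3/16 = 162.375
  colorless starchy: 866 × 3/16 = 162.375
  colorless waxy: 866 × 1/16 = 54.125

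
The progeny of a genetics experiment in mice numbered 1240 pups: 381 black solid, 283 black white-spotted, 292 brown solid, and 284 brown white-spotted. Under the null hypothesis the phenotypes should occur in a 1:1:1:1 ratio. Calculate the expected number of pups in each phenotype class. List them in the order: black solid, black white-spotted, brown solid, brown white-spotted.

310, 310, 310, 310

Total ratio parts = 4. Expected numbers out of 1240:
  black solid: 1240 × 1/4 = 310
  black white-spotted: 1240 × 1/4 = 310
  brown solid: 1240 × 1/4 = 310
  brown white-spotted: 1240 × 1/4 = 310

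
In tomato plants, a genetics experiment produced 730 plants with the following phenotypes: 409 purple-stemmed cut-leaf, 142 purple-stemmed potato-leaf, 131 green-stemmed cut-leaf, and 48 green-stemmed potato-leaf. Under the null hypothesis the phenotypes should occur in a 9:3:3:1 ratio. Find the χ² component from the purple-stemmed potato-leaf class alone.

0.192

Under the 9:3:3:1 hypothesis (Σ ratio = 16, N = 730):
  purple-stemmed cut-leaf: 730 × 9/16 = 410.625
  purple-stemmed potato-leaf: 730 × 3/16 = 136.875
  green-stemmed cut-leaf: 730 × 3/16 = 136.875
  green-stemmed potato-leaf: 730 × 1/16 = 45.625
Contribution of purple-stemmed potato-leaf: (142 − 136.875)² / 136.875 = 0.1919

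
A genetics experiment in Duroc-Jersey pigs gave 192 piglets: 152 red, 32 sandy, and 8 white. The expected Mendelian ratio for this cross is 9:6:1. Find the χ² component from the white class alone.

Expected counts for N = 192 under a 9:6:1 ratio (total parts = 16):
  red: 192 × 9/16 = 108
  sandy: 192 × 6/16 = 72
  white: 192 × 1/16 = 12
Contribution of white: (8 − 12)² / 12 = 1.3333

1.333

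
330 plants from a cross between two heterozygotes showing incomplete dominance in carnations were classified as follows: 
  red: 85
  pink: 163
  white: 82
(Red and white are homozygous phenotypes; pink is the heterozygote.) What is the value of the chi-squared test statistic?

With incomplete dominance, a heterozygote × heterozygote cross gives a 1:2:1 phenotypic ratio.
Total ratio parts = 4. Expected numbers out of 330:
  red: 330 × 1/4 = 82.5
  pink: 330 × 2/4 = 165
  white: 330 × 1/4 = 82.5
χ² = Σ (O − E)² / E
  red: (85 − 82.5)² / 82.5 = 0.0758
  pink: (163 − 165)² / 165 = 0.0242
  white: (82 − 82.5)² / 82.5 = 0.0030
χ² = 0.0758 + 0.0242 + 0.0030 = 0.103

0.103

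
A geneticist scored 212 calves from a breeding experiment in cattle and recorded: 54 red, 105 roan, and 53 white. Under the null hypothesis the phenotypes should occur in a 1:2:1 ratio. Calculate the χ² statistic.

Total ratio parts = 4. Expected numbers out of 212:
  red: 212 × 1/4 = 53
  roan: 212 × 2/4 = 106
  white: 212 × 1/4 = 53
χ² = Σ (O − E)² / E
  red: (54 − 53)² / 53 = 0.0189
  roan: (105 − 106)² / 106 = 0.0094
  white: (53 − 53)² / 53 = 0.0000
χ² = 0.0189 + 0.0094 + 0.0000 = 0.0283 ≈ 0.028

0.028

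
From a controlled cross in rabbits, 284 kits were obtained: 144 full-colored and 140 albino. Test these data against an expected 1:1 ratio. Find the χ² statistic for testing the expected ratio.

Expected counts for N = 284 under a 1:1 ratio (total parts = 2):
  full-colored: 284 × 1/2 = 142
  albino: 284 × 1/2 = 142
χ² = Σ (O − E)² / E
  full-colored: (144 − 142)² / 142 = 0.0282
  albino: (140 − 142)² / 142 = 0.0282
χ² = 0.0282 + 0.0282 = 0.0564 ≈ 0.056

0.056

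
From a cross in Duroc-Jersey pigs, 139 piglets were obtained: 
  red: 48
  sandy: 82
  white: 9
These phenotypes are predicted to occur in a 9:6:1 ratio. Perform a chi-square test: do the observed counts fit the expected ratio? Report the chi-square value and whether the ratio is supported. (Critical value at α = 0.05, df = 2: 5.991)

Expected counts for N = 139 under a 9:6:1 ratio (total parts = 16):
  red: 139 × 9/16 = 78.1875
  sandy: 139 × 6/16 = 52.125
  white: 139 × 1/16 = 8.6875
χ² = Σ (O − E)² / E
  red: (48 − 78.1875)² / 78.1875 = 11.6551
  sandy: (82 − 52.125)² / 52.125 = 17.1226
  white: (9 − 8.6875)² / 8.6875 = 0.0112
χ² = 11.6551 + 17.1226 + 0.0112 = 28.7889 ≈ 28.789
Degrees of freedom = 3 − 1 = 2; critical value at α = 0.05 is 5.991.
Since 28.789 > 5.991, we reject the null hypothesis — the data do not fit the 9:6:1 ratio.

28.789; not consistent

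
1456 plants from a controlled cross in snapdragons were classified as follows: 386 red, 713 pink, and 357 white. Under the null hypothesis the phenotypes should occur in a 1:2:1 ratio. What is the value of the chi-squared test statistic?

Total ratio parts = 4. Expected numbers out of 1456:
  red: 1456 × 1/4 = 364
  pink: 1456 × 2/4 = 728
  white: 1456 × 1/4 = 364
χ² = Σ (O − E)² / E
  red: (386 − 364)² / 364 = 1.3297
  pink: (713 − 728)² / 728 = 0.3091
  white: (357 − 364)² / 364 = 0.1346
χ² = 1.3297 + 0.3091 + 0.1346 = 1.7734 ≈ 1.773

1.773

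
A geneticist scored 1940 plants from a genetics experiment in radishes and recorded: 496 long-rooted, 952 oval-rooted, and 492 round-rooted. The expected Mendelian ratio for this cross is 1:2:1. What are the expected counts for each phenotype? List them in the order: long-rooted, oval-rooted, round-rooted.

The 1:2:1 ratio has 4 parts, so with N = 1940 the expected counts are:
  long-rooted: 1940 × 1/4 = 485
  oval-rooted: 1940 × 2/4 = 970
  round-rooted: 1940 × 1/4 = 485

485, 970, 485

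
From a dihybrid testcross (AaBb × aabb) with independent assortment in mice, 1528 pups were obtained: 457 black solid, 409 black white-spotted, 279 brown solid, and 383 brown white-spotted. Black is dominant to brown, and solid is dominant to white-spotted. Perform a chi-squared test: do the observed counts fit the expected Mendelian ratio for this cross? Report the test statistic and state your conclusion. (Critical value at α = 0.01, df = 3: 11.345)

44.408; not consistent

A dihybrid testcross with independent assortment gives a 1:1:1:1 ratio.
Total ratio parts = 4. Expected numbers out of 1528:
  black solid: 1528 × 1/4 = 382
  black white-spotted: 1528 × 1/4 = 382
  brown solid: 1528 × 1/4 = 382
  brown white-spotted: 1528 × 1/4 = 382
χ² = Σ (O − E)² / E
  black solid: (457 − 382)² / 382 = 14.7251
  black white-spotted: (409 − 382)² / 382 = 1.9084
  brown solid: (279 − 382)² / 382 = 27.7723
  brown white-spotted: (383 − 382)² / 382 = 0.0026
χ² = 14.7251 + 1.9084 + 27.7723 + 0.0026 = 44.4084 ≈ 44.408
Degrees of freedom = 4 − 1 = 3; critical value at α = 0.01 is 11.345.
Since 44.408 > 11.345, we reject the null hypothesis — the data do not fit the 1:1:1:1 ratio.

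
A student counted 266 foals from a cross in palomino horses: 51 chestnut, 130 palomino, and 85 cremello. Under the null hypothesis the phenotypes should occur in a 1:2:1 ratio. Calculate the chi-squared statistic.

The 1:2:1 ratio has 4 parts, so with N = 266 the expected counts are:
  chestnut: 266 × 1/4 = 66.5
  palomino: 266 × 2/4 = 133
  cremello: 266 × 1/4 = 66.5
χ² = Σ (O − E)² / E
  chestnut: (51 − 66.5)² / 66.5 = 3.6128
  palomino: (130 − 133)² / 133 = 0.0677
  cremello: (85 − 66.5)² / 66.5 = 5.1466
χ² = 3.6128 + 0.0677 + 5.1466 = 8.8271 ≈ 8.827

8.827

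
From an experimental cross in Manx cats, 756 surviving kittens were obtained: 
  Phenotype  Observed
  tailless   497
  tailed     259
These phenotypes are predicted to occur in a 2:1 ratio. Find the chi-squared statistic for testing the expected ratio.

Expected counts for N = 756 under a 2:1 ratio (total parts = 3):
  tailless: 756 × 2/3 = 504
  tailed: 756 × 1/3 = 252
χ² = Σ (O − E)² / E
  tailless: (497 − 504)² / 504 = 0.0972
  tailed: (259 − 252)² / 252 = 0.1944
χ² = 0.0972 + 0.1944 = 0.2916 ≈ 0.292

0.292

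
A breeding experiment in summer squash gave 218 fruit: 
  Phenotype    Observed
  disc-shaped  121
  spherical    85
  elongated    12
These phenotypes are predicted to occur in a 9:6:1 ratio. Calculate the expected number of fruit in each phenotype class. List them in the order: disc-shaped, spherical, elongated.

122.625, 81.75, 13.625

Expected counts for N = 218 under a 9:6:1 ratio (total parts = 16):
  disc-shaped: 218 × 9/16 = 122.625
  spherical: 218 × 6/16 = 81.75
  elongated: 218 × 1/16 = 13.625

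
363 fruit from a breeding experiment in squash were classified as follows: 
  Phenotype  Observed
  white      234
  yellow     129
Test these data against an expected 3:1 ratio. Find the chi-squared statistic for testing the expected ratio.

Under the 3:1 hypothesis (Σ ratio = 4, N = 363):
  white: 363 × 3/4 = 272.25
  yellow: 363 × 1/4 = 90.75
χ² = Σ (O − E)² / E
  white: (234 − 272.25)² / 272.25 = 5.3740
  yellow: (129 − 90.75)² / 90.75 = 16.1219
χ² = 5.3740 + 16.1219 = 21.4959 ≈ 21.496

21.496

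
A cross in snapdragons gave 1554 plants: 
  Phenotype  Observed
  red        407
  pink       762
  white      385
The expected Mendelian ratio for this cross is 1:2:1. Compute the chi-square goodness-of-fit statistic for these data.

1.202

Expected counts for N = 1554 under a 1:2:1 ratio (total parts = 4):
  red: 1554 × 1/4 = 388.5
  pink: 1554 × 2/4 = 777
  white: 1554 × 1/4 = 388.5
χ² = Σ (O − E)² / E
  red: (407 − 388.5)² / 388.5 = 0.8810
  pink: (762 − 777)² / 777 = 0.2896
  white: (385 − 388.5)² / 388.5 = 0.0315
χ² = 0.8810 + 0.2896 + 0.0315 = 1.2021 ≈ 1.202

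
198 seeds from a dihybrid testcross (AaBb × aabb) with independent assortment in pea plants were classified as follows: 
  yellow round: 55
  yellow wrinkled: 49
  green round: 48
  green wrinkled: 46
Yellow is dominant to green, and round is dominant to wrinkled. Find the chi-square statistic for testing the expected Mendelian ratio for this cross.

0.909

A dihybrid testcross with independent assortment gives a 1:1:1:1 ratio.
Total ratio parts = 4. Expected numbers out of 198:
  yellow round: 198 × 1/4 = 49.5
  yellow wrinkled: 198 × 1/4 = 49.5
  green round: 198 × 1/4 = 49.5
  green wrinkled: 198 × 1/4 = 49.5
χ² = Σ (O − E)² / E
  yellow round: (55 − 49.5)² / 49.5 = 0.6111
  yellow wrinkled: (49 − 49.5)² / 49.5 = 0.0051
  green round: (48 − 49.5)² / 49.5 = 0.0455
  green wrinkled: (46 − 49.5)² / 49.5 = 0.2475
χ² = 0.6111 + 0.0051 + 0.0455 + 0.2475 = 0.9092 ≈ 0.909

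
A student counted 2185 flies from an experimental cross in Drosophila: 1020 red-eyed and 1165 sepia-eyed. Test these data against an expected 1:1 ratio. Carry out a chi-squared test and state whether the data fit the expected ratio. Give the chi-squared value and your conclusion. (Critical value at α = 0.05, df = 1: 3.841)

9.622; not consistent

Total ratio parts = 2. Expected numbers out of 2185:
  red-eyed: 2185 × 1/2 = 1092.5
  sepia-eyed: 2185 × 1/2 = 1092.5
χ² = Σ (O − E)² / E
  red-eyed: (1020 − 1092.5)² / 1092.5 = 4.8112
  sepia-eyed: (1165 − 1092.5)² / 1092.5 = 4.8112
χ² = 4.8112 + 4.8112 = 9.6224 ≈ 9.622
Degrees of freedom = 2 − 1 = 1; critical value at α = 0.05 is 3.841.
Since 9.622 > 3.841, we reject the null hypothesis — the data do not fit the 1:1 ratio.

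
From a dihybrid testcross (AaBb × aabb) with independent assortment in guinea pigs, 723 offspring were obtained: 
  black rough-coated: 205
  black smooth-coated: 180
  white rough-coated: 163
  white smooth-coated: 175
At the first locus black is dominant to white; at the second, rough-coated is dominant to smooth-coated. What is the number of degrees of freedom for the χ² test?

3

A dihybrid testcross with independent assortment gives a 1:1:1:1 ratio.
A goodness-of-fit test with 4 phenotype classes has df = 4 − 1 = 3.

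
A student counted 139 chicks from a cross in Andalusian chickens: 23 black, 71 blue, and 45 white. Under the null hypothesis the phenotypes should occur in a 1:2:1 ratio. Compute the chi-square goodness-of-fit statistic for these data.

Expected counts for N = 139 under a 1:2:1 ratio (total parts = 4):
  black: 139 × 1/4 = 34.75
  blue: 139 × 2/4 = 69.5
  white: 139 × 1/4 = 34.75
χ² = Σ (O − E)² / E
  black: (23 − 34.75)² / 34.75 = 3.9730
  blue: (71 − 69.5)² / 69.5 = 0.0324
  white: (45 − 34.75)² / 34.75 = 3.0234
χ² = 3.9730 + 0.0324 + 3.0234 = 7.0288 ≈ 7.029

7.029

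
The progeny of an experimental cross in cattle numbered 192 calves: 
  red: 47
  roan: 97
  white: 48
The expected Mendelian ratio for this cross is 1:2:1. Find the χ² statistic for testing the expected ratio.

0.031

The 1:2:1 ratio has 4 parts, so with N = 192 the expected counts are:
  red: 192 × 1/4 = 48
  roan: 192 × 2/4 = 96
  white: 192 × 1/4 = 48
χ² = Σ (O − E)² / E
  red: (47 − 48)² / 48 = 0.0208
  roan: (97 − 96)² / 96 = 0.0104
  white: (48 − 48)² / 48 = 0.0000
χ² = 0.0208 + 0.0104 + 0.0000 = 0.0312 ≈ 0.031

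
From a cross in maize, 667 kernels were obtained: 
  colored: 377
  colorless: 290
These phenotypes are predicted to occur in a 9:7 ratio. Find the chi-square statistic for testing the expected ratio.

0.020

Under the 9:7 hypothesis (Σ ratio = 16, N = 667):
  colored: 667 × 9/16 = 375.1875
  colorless: 667 × 7/16 = 291.8125
χ² = Σ (O − E)² / E
  colored: (377 − 375.1875)² / 375.1875 = 0.0088
  colorless: (290 − 291.8125)² / 291.8125 = 0.0113
χ² = 0.0088 + 0.0113 = 0.0201 ≈ 0.020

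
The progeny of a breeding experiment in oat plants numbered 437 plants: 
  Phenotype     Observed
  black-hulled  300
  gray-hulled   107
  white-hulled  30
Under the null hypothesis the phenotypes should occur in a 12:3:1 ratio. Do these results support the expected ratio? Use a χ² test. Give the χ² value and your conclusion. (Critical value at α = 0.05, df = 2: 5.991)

The 12:3:1 ratio has 16 parts, so with N = 437 the expected counts are:
  black-hulled: 437 × 12/16 = 327.75
  gray-hulled: 437 × 3/16 = 81.9375
  white-hulled: 437 × 1/16 = 27.3125
χ² = Σ (O − E)² / E
  black-hulled: (300 − 327.75)² / 327.75 = 2.3495
  gray-hulled: (107 − 81.9375)² / 81.9375 = 7.6660
  white-hulled: (30 − 27.3125)² / 27.3125 = 0.2644
χ² = 2.3495 + 7.6660 + 0.2644 = 10.2799 ≈ 10.280
Degrees of freedom = 3 − 1 = 2; critical value at α = 0.05 is 5.991.
Since 10.280 > 5.991, we reject the null hypothesis — the data do not fit the 12:3:1 ratio.

10.280; not consistent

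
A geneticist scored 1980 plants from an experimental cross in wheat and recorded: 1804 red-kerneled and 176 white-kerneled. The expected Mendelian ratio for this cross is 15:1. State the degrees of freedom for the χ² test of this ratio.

A goodness-of-fit test with 2 phenotype classes has df = 2 − 1 = 1.

1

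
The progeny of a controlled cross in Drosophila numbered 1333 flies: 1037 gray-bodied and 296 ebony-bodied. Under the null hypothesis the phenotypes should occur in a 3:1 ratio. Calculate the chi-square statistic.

5.552

Total ratio parts = 4. Expected numbers out of 1333:
  gray-bodied: 1333 × 3/4 = 999.75
  ebony-bodied: 1333 × 1/4 = 333.25
χ² = Σ (O − E)² / E
  gray-bodied: (1037 − 999.75)² / 999.75 = 1.3879
  ebony-bodied: (296 − 333.25)² / 333.25 = 4.1637
χ² = 1.3879 + 4.1637 = 5.5516 ≈ 5.552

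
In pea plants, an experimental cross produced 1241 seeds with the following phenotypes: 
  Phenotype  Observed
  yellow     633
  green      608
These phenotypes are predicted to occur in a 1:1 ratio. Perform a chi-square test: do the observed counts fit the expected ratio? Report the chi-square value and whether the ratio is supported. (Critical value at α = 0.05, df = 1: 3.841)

Expected counts for N = 1241 under a 1:1 ratio (total parts = 2):
  yellow: 1241 × 1/2 = 620.5
  green: 1241 × 1/2 = 620.5
χ² = Σ (O − E)² / E
  yellow: (633 − 620.5)² / 620.5 = 0.2518
  green: (608 − 620.5)² / 620.5 = 0.2518
χ² = 0.2518 + 0.2518 = 0.5036 ≈ 0.504
Degrees of freedom = 2 − 1 = 1; critical value at α = 0.05 is 3.841.
Since 0.504 < 3.841, we fail to reject the null hypothesis — the data are consistent with the 1:1 ratio.

0.504; consistent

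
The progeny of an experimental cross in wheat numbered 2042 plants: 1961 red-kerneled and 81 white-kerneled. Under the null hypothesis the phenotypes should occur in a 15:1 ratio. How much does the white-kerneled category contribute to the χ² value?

17.033

Expected counts for N = 2042 under a 15:1 ratio (total parts = 16):
  red-kerneled: 2042 × 15/16 = 1914.375
  white-kerneled: 2042 × 1/16 = 127.625
Contribution of white-kerneled: (81 − 127.625)² / 127.625 = 17.0334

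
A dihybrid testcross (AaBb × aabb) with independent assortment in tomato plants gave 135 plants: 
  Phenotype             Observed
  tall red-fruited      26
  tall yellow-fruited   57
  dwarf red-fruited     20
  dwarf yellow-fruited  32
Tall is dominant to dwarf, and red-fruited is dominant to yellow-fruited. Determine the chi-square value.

23.489

A dihybrid testcross with independent assortment gives a 1:1:1:1 ratio.
The 1:1:1:1 ratio has 4 parts, so with N = 135 the expected counts are:
  tall red-fruited: 135 × 1/4 = 33.75
  tall yellow-fruited: 135 × 1/4 = 33.75
  dwarf red-fruited: 135 × 1/4 = 33.75
  dwarf yellow-fruited: 135 × 1/4 = 33.75
χ² = Σ (O − E)² / E
  tall red-fruited: (26 − 33.75)² / 33.75 = 1.7796
  tall yellow-fruited: (57 − 33.75)² / 33.75 = 16.0167
  dwarf red-fruited: (20 − 33.75)² / 33.75 = 5.6019
  dwarf yellow-fruited: (32 − 33.75)² / 33.75 = 0.0907
χ² = 1.7796 + 16.0167 + 5.6019 + 0.0907 = 23.4889 ≈ 23.489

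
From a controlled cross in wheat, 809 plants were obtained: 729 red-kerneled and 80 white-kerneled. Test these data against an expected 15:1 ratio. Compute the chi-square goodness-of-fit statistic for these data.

18.281

Under the 15:1 hypothesis (Σ ratio = 16, N = 809):
  red-kerneled: 809 × 15/16 = 758.4375
  white-kerneled: 809 × 1/16 = 50.5625
χ² = Σ (O − E)² / E
  red-kerneled: (729 − 758.4375)² / 758.4375 = 1.1426
  white-kerneled: (80 − 50.5625)² / 50.5625 = 17.1385
χ² = 1.1426 + 17.1385 = 18.2811 ≈ 18.281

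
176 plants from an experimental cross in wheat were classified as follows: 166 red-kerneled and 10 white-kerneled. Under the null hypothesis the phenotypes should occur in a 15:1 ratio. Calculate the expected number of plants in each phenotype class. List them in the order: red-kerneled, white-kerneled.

165, 11

The 15:1 ratio has 16 parts, so with N = 176 the expected counts are:
  red-kerneled: 176 × 15/16 = 165
  white-kerneled: 176 × 1/16 = 11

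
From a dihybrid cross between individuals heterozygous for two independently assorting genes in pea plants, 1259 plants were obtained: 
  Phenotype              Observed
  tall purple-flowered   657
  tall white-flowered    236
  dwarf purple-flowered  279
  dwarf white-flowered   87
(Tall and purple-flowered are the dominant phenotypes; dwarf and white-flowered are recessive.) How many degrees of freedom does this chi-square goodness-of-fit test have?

3

A dihybrid F₂ with independent assortment and complete dominance at both loci gives a 9:3:3:1 phenotypic ratio.
A goodness-of-fit test with 4 phenotype classes has df = 4 − 1 = 3.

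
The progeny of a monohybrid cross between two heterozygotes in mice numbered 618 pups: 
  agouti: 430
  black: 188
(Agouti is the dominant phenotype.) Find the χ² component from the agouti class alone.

For a monohybrid cross between heterozygotes with complete dominance, the expected phenotypic ratio is 3:1.
The 3:1 ratio has 4 parts, so with N = 618 the expected counts are:
  agouti: 618 × 3/4 = 463.5
  black: 618 × 1/4 = 154.5
Contribution of agouti: (430 − 463.5)² / 463.5 = 2.4213

2.421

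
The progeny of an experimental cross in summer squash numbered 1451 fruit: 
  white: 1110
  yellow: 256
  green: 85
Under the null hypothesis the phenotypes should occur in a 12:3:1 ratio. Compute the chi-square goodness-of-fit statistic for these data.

1.740

Expected counts for N = 1451 under a 12:3:1 ratio (total parts = 16):
  white: 1451 × 12/16 = 1088.25
  yellow: 1451 × 3/16 = 272.0625
  green: 1451 × 1/16 = 90.6875
χ² = Σ (O − E)² / E
  white: (1110 − 1088.25)² / 1088.25 = 0.4347
  yellow: (256 − 272.0625)² / 272.0625 = 0.9483
  green: (85 − 90.6875)² / 90.6875 = 0.3567
χ² = 0.4347 + 0.9483 + 0.3567 = 1.7397 ≈ 1.740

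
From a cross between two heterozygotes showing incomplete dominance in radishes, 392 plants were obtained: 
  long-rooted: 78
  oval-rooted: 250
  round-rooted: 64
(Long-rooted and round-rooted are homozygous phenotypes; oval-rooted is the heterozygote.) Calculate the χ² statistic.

With incomplete dominance, a heterozygote × heterozygote cross gives a 1:2:1 phenotypic ratio.
Under the 1:2:1 hypothesis (Σ ratio = 4, N = 392):
  long-rooted: 392 × 1/4 = 98
  oval-rooted: 392 × 2/4 = 196
  round-rooted: 392 × 1/4 = 98
χ² = Σ (O − E)² / E
  long-rooted: (78 − 98)² / 98 = 4.0816
  oval-rooted: (250 − 196)² / 196 = 14.8776
  round-rooted: (64 − 98)² / 98 = 11.7959
χ² = 4.0816 + 14.8776 + 11.7959 = 30.7551 ≈ 30.755

30.755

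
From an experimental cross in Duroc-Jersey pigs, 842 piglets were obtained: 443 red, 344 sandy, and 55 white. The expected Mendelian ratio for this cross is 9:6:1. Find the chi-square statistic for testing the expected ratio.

Total ratio parts = 16. Expected numbers out of 842:
  red: 842 × 9/16 = 473.625
  sandy: 842 × 6/16 = 315.75
  white: 842 × 1/16 = 52.625
χ² = Σ (O − E)² / E
  red: (443 − 473.625)² / 473.625 = 1.9802
  sandy: (344 − 315.75)² / 315.75 = 2.5275
  white: (55 − 52.625)² / 52.625 = 0.1072
χ² = 1.9802 + 2.5275 + 0.1072 = 4.6149 ≈ 4.615

4.615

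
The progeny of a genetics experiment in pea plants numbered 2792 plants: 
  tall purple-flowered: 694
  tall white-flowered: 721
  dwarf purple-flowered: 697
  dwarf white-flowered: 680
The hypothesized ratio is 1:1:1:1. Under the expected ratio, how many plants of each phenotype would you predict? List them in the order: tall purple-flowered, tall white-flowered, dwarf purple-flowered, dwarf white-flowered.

Total ratio parts = 4. Expected numbers out of 2792:
  tall purple-flowered: 2792 × 1/4 = 698
  tall white-flowered: 2792 × 1/4 = 698
  dwarf purple-flowered: 2792 × 1/4 = 698
  dwarf white-flowered: 2792 × 1/4 = 698

698, 698, 698, 698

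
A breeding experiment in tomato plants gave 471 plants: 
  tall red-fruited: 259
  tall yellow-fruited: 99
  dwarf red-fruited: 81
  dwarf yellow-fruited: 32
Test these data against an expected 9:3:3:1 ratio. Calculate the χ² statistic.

Total ratio parts = 16. Expected numbers out of 471:
  tall red-fruited: 471 × 9/16 = 264.9375
  tall yellow-fruited: 471 × 3/16 = 88.3125
  dwarf red-fruited: 471 × 3/16 = 88.3125
  dwarf yellow-fruited: 471 × 1/16 = 29.4375
χ² = Σ (O − E)² / E
  tall red-fruited: (259 − 264.9375)² / 264.9375 = 0.1331
  tall yellow-fruited: (99 − 88.3125)² / 88.3125 = 1.2934
  dwarf red-fruited: (81 − 88.3125)² / 88.3125 = 0.6055
  dwarf yellow-fruited: (32 − 29.4375)² / 29.4375 = 0.2231
χ² = 0.1331 + 1.2934 + 0.6055 + 0.2231 = 2.2551 ≈ 2.255

2.255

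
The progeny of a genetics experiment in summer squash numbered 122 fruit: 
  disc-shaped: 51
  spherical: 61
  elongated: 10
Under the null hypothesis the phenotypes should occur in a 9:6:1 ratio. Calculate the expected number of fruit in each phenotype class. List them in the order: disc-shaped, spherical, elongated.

The 9:6:1 ratio has 16 parts, so with N = 122 the expected counts are:
  disc-shaped: 122 × 9/16 = 68.625
  spherical: 122 × 6/16 = 45.75
  elongated: 122 × 1/16 = 7.625

68.625, 45.75, 7.625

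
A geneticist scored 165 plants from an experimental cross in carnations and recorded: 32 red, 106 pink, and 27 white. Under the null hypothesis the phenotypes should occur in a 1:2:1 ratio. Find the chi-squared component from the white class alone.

Total ratio parts = 4. Expected numbers out of 165:
  red: 165 × 1/4 = 41.25
  pink: 165 × 2/4 = 82.5
  white: 165 × 1/4 = 41.25
Contribution of white: (27 − 41.25)² / 41.25 = 4.9227

4.923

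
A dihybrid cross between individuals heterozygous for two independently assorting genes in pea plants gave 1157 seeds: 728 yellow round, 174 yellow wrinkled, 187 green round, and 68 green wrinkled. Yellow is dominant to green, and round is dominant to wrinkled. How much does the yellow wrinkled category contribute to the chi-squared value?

A dihybrid F₂ with independent assortment and complete dominance at both loci gives a 9:3:3:1 phenotypic ratio.
Under the 9:3:3:1 hypothesis (Σ ratio = 16, N = 1157):
  yellow round: 1157 × 9/16 = 650.8125
  yellow wrinkled: 1157 × 3/16 = 216.9375
  green round: 1157 × 3/16 = 216.9375
  green wrinkled: 1157 × 1/16 = 72.3125
Contribution of yellow wrinkled: (174 − 216.9375)² / 216.9375 = 8.4984

8.498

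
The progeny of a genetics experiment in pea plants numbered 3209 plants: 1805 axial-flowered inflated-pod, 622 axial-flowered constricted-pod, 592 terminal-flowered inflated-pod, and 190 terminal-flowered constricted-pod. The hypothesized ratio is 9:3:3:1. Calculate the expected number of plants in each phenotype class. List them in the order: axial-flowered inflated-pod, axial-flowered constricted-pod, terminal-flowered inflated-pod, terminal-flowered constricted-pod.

Total ratio parts = 16. Expected numbers out of 3209:
  axial-flowered inflated-pod: 3209 × 9/16 = 1805.0625
  axial-flowered constricted-pod: 3209 × 3/16 = 601.6875
  terminal-flowered inflated-pod: 3209 × 3/16 = 601.6875
  terminal-flowered constricted-pod: 3209 × 1/16 = 200.5625

1805.0625, 601.6875, 601.6875, 200.5625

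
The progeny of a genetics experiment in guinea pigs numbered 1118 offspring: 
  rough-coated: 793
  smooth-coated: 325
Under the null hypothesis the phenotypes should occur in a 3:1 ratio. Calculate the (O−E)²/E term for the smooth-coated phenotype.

Expected counts for N = 1118 under a 3:1 ratio (total parts = 4):
  rough-coated: 1118 × 3/4 = 838.5
  smooth-coated: 1118 × 1/4 = 279.5
Contribution of smooth-coated: (325 − 279.5)² / 279.5 = 7.4070

7.407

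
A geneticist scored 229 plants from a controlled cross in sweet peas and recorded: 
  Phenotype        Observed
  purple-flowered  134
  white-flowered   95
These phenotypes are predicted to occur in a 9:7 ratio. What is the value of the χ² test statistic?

Expected counts for N = 229 under a 9:7 ratio (total parts = 16):
  purple-flowered: 229 × 9/16 = 128.8125
  white-flowered: 229 × 7/16 = 100.1875
χ² = Σ (O − E)² / E
  purple-flowered: (134 − 128.8125)² / 128.8125 = 0.2089
  white-flowered: (95 − 100.1875)² / 100.1875 = 0.2686
χ² = 0.2089 + 0.2686 = 0.4775 ≈ 0.478

0.478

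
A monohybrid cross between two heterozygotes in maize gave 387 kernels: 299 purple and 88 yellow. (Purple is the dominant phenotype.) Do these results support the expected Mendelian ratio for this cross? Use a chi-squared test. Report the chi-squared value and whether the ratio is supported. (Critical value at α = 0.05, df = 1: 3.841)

1.055; consistent

For a monohybrid cross between heterozygotes with complete dominance, the expected phenotypic ratio is 3:1.
Expected counts for N = 387 under a 3:1 ratio (total parts = 4):
  purple: 387 × 3/4 = 290.25
  yellow: 387 × 1/4 = 96.75
χ² = Σ (O − E)² / E
  purple: (299 − 290.25)² / 290.25 = 0.2638
  yellow: (88 − 96.75)² / 96.75 = 0.7913
χ² = 0.2638 + 0.7913 = 1.0551 ≈ 1.055
Degrees of freedom = 2 − 1 = 1; critical value at α = 0.05 is 3.841.
Since 1.055 < 3.841, we fail to reject the null hypothesis — the data are consistent with the 3:1 ratio.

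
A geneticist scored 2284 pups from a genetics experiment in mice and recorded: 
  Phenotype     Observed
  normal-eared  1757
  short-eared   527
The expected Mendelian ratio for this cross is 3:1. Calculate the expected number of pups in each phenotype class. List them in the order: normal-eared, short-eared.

The 3:1 ratio has 4 parts, so with N = 2284 the expected counts are:
  normal-eared: 2284 × 3/4 = 1713
  short-eared: 2284 × 1/4 = 571

1713, 571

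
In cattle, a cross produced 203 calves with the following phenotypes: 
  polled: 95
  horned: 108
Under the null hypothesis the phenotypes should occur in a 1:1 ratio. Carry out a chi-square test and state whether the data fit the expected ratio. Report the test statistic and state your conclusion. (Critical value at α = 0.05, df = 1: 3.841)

Total ratio parts = 2. Expected numbers out of 203:
  polled: 203 × 1/2 = 101.5
  horned: 203 × 1/2 = 101.5
χ² = Σ (O − E)² / E
  polled: (95 − 101.5)² / 101.5 = 0.4163
  horned: (108 − 101.5)² / 101.5 = 0.4163
χ² = 0.4163 + 0.4163 = 0.8326 ≈ 0.833
Degrees of freedom = 2 − 1 = 1; critical value at α = 0.05 is 3.841.
Since 0.833 < 3.841, we fail to reject the null hypothesis — the data are consistent with the 1:1 ratio.

0.833; consistent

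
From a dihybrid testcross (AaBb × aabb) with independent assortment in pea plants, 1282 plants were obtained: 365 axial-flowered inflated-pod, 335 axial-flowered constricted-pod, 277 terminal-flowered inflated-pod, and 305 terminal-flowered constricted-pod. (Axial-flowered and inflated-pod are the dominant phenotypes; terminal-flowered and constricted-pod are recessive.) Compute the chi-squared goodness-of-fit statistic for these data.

13.488

A dihybrid testcross with independent assortment gives a 1:1:1:1 ratio.
Expected counts for N = 1282 under a 1:1:1:1 ratio (total parts = 4):
  axial-flowered inflated-pod: 1282 × 1/4 = 320.5
  axial-flowered constricted-pod: 1282 × 1/4 = 320.5
  terminal-flowered inflated-pod: 1282 × 1/4 = 320.5
  terminal-flowered constricted-pod: 1282 × 1/4 = 320.5
χ² = Σ (O − E)² / E
  axial-flowered inflated-pod: (365 − 320.5)² / 320.5 = 6.1786
  axial-flowered constricted-pod: (335 − 320.5)² / 320.5 = 0.6560
  terminal-flowered inflated-pod: (277 − 320.5)² / 320.5 = 5.9041
  terminal-flowered constricted-pod: (305 − 320.5)² / 320.5 = 0.7496
χ² = 6.1786 + 0.6560 + 5.9041 + 0.7496 = 13.4883 ≈ 13.488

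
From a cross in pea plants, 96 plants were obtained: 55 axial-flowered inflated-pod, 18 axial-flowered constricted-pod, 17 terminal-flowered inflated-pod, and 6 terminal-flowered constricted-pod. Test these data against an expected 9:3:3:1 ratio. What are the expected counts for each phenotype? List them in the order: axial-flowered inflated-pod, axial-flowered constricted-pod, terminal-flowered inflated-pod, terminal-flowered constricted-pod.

The 9:3:3:1 ratio has 16 parts, so with N = 96 the expected counts are:
  axial-flowered inflated-pod: 96 × 9/16 = 54
  axial-flowered constricted-pod: 96 × 3/16 = 18
  terminal-flowered inflated-pod: 96 × 3/16 = 18
  terminal-flowered constricted-pod: 96 × 1/16 = 6

54, 18, 18, 6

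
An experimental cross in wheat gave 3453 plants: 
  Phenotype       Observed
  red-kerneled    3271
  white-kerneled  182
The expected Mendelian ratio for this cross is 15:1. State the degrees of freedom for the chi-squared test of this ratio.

1

A goodness-of-fit test with 2 phenotype classes has df = 2 − 1 = 1.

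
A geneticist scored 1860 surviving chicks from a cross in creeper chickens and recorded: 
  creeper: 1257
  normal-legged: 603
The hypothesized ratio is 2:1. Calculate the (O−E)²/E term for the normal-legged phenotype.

Expected counts for N = 1860 under a 2:1 ratio (total parts = 3):
  creeper: 1860 × 2/3 = 1240
  normal-legged: 1860 × 1/3 = 620
Contribution of normal-legged: (603 − 620)² / 620 = 0.4661

0.466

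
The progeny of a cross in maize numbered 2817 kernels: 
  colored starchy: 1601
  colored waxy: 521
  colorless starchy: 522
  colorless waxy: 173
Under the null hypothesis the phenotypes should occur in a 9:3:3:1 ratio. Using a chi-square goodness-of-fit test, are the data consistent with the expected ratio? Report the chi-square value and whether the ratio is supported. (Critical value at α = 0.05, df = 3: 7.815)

Total ratio parts = 16. Expected numbers out of 2817:
  colored starchy: 2817 × 9/16 = 1584.5625
  colored waxy: 2817 × 3/16 = 528.1875
  colorless starchy: 2817 × 3/16 = 528.1875
  colorless waxy: 2817 × 1/16 = 176.0625
χ² = Σ (O − E)² / E
  colored starchy: (1601 − 1584.5625)² / 1584.5625 = 0.1705
  colored waxy: (521 − 528.1875)² / 528.1875 = 0.0978
  colorless starchy: (522 − 528.1875)² / 528.1875 = 0.0725
  colorless waxy: (173 − 176.0625)² / 176.0625 = 0.0533
χ² = 0.1705 + 0.0978 + 0.0725 + 0.0533 = 0.3941 ≈ 0.394
Degrees of freedom = 4 − 1 = 3; critical value at α = 0.05 is 7.815.
Since 0.394 < 7.815, we fail to reject the null hypothesis — the data are consistent with the 9:3:3:1 ratio.

0.394; consistent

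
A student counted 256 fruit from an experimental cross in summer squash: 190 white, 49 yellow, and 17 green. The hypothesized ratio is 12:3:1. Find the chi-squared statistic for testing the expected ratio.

Total ratio parts = 16. Expected numbers out of 256:
  white: 256 × 12/16 = 192
  yellow: 256 × 3/16 = 48
  green: 256 × 1/16 = 16
χ² = Σ (O − E)² / E
  white: (190 − 192)² / 192 = 0.0208
  yellow: (49 − 48)² / 48 = 0.0208
  green: (17 − 16)² / 16 = 0.0625
χ² = 0.0208 + 0.0208 + 0.0625 = 0.1041 ≈ 0.104

0.104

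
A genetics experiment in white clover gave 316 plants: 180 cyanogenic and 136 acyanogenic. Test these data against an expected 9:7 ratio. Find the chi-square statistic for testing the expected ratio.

Under the 9:7 hypothesis (Σ ratio = 16, N = 316):
  cyanogenic: 316 × 9/16 = 177.75
  acyanogenic: 316 × 7/16 = 138.25
χ² = Σ (O − E)² / E
  cyanogenic: (180 − 177.75)² / 177.75 = 0.0285
  acyanogenic: (136 − 138.25)² / 138.25 = 0.0366
χ² = 0.0285 + 0.0366 = 0.0651 ≈ 0.065

0.065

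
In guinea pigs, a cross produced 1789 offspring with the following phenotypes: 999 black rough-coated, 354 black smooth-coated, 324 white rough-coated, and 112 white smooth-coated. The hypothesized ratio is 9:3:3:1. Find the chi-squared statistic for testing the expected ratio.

Total ratio parts = 16. Expected numbers out of 1789:
  black rough-coated: 1789 × 9/16 = 1006.3125
  black smooth-coated: 1789 × 3/16 = 335.4375
  white rough-coated: 1789 × 3/16 = 335.4375
  white smooth-coated: 1789 × 1/16 = 111.8125
χ² = Σ (O − E)² / E
  black rough-coated: (999 − 1006.3125)² / 1006.3125 = 0.0531
  black smooth-coated: (354 − 335.4375)² / 335.4375 = 1.0272
  white rough-coated: (324 − 335.4375)² / 335.4375 = 0.3900
  white smooth-coated: (112 − 111.8125)² / 111.8125 = 0.0003
χ² = 0.0531 + 1.0272 + 0.3900 + 0.0003 = 1.4706 ≈ 1.471

1.471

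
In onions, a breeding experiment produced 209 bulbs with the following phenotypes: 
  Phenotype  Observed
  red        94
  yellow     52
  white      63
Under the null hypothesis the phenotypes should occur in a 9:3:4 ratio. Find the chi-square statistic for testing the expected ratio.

11.123

Total ratio parts = 16. Expected numbers out of 209:
  red: 209 × 9/16 = 117.5625
  yellow: 209 × 3/16 = 39.1875
  white: 209 × 4/16 = 52.25
χ² = Σ (O − E)² / E
  red: (94 − 117.5625)² / 117.5625 = 4.7225
  yellow: (52 − 39.1875)² / 39.1875 = 4.1891
  white: (63 − 52.25)² / 52.25 = 2.2117
χ² = 4.7225 + 4.1891 + 2.2117 = 11.1233 ≈ 11.123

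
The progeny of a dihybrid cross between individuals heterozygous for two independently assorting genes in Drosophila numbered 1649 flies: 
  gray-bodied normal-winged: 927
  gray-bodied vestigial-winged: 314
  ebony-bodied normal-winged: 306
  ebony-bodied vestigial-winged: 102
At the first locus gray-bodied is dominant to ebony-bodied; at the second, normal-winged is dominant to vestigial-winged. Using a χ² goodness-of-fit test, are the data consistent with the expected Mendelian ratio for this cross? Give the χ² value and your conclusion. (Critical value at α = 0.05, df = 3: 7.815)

A dihybrid F₂ with independent assortment and complete dominance at both loci gives a 9:3:3:1 phenotypic ratio.
Under the 9:3:3:1 hypothesis (Σ ratio = 16, N = 1649):
  gray-bodied normal-winged: 1649 × 9/16 = 927.5625
  gray-bodied vestigial-winged: 1649 × 3/16 = 309.1875
  ebony-bodied normal-winged: 1649 × 3/16 = 309.1875
  ebony-bodied vestigial-winged: 1649 × 1/16 = 103.0625
χ² = Σ (O − E)² / E
  gray-bodied normal-winged: (927 − 927.5625)² / 927.5625 = 0.0003
  gray-bodied vestigial-winged: (314 − 309.1875)² / 309.1875 = 0.0749
  ebony-bodied normal-winged: (306 − 309.1875)² / 309.1875 = 0.0329
  ebony-bodied vestigial-winged: (102 − 103.0625)² / 103.0625 = 0.0110
χ² = 0.0003 + 0.0749 + 0.0329 + 0.0110 = 0.1191 ≈ 0.119
Degrees of freedom = 4 − 1 = 3; critical value at α = 0.05 is 7.815.
Since 0.119 < 7.815, we fail to reject the null hypothesis — the data are consistent with the 9:3:3:1 ratio.

0.119; consistent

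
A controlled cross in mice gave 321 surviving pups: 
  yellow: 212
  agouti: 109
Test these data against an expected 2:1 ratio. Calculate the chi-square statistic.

0.056

Expected counts for N = 321 under a 2:1 ratio (total parts = 3):
  yellow: 321 × 2/3 = 214
  agouti: 321 × 1/3 = 107
χ² = Σ (O − E)² / E
  yellow: (212 − 214)² / 214 = 0.0187
  agouti: (109 − 107)² / 107 = 0.0374
χ² = 0.0187 + 0.0374 = 0.0561 ≈ 0.056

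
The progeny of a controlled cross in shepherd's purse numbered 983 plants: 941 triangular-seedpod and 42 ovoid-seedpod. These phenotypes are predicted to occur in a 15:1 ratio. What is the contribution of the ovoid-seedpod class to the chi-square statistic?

6.150

Total ratio parts = 16. Expected numbers out of 983:
  triangular-seedpod: 983 × 15/16 = 921.5625
  ovoid-seedpod: 983 × 1/16 = 61.4375
Contribution of ovoid-seedpod: (42 − 61.4375)² / 61.4375 = 6.1496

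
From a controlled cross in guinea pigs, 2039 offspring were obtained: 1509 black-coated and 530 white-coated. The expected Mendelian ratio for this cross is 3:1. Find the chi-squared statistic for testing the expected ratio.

1.073

The 3:1 ratio has 4 parts, so with N = 2039 the expected counts are:
  black-coated: 2039 × 3/4 = 1529.25
  white-coated: 2039 × 1/4 = 509.75
χ² = Σ (O − E)² / E
  black-coated: (1509 − 1529.25)² / 1529.25 = 0.2681
  white-coated: (530 − 509.75)² / 509.75 = 0.8044
χ² = 0.2681 + 0.8044 = 1.0725 ≈ 1.073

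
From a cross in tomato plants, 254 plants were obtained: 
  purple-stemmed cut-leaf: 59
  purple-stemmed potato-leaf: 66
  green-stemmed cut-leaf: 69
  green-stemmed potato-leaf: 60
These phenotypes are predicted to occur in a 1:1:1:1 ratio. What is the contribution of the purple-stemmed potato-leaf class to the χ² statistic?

Expected counts for N = 254 under a 1:1:1:1 ratio (total parts = 4):
  purple-stemmed cut-leaf: 254 × 1/4 = 63.5
  purple-stemmed potato-leaf: 254 × 1/4 = 63.5
  green-stemmed cut-leaf: 254 × 1/4 = 63.5
  green-stemmed potato-leaf: 254 × 1/4 = 63.5
Contribution of purple-stemmed potato-leaf: (66 − 63.5)² / 63.5 = 0.0984

0.098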